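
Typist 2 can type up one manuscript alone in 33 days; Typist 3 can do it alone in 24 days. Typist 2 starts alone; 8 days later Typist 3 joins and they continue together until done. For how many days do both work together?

200/19 days

In 8 days Typist 2 does 8/33 of the job, leaving 25/33.
Typist 2 and Typist 3 together work at 19/264 per day, so finishing takes 25/33 ÷ 19/264 = 200/19 days.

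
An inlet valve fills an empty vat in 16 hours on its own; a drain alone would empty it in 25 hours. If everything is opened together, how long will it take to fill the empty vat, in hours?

400/9 hours

Net rate = 1/16 − 1/25 = (25 − 16)/400 = 9/400 per hour.
Filling time = 1 ÷ (9/400) = 400/9 hours.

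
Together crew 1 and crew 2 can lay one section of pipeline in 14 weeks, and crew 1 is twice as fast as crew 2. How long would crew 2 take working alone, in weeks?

Let crew 2's rate be r; then crew 1's rate is 2r, so together (2 + 1)r = 3r = 1/14.
Thus r = 1/42 per week.
Crew 2 alone: 42 weeks; crew 1 alone: 21 weeks.

42 weeks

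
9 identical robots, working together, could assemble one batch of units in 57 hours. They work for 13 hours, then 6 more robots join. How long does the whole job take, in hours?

One robot does 1/513 of the job per hour.
After 13 hours with 9 robots, 13/57 is done (44/57 left).
With 15 robots the rate is 15/513 = 5/171, so the rest takes 44/57 ÷ 5/171 = 132/5 hours.
Total = 13 + 132/5 = 197/5 hours.

197/5 hours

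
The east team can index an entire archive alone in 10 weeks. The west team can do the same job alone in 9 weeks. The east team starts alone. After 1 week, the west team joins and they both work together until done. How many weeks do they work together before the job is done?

In the first 1 week the east team alone does 1/10 of the job, leaving 9/10.
Once everyone is working, combined rate: 1/10 + 1/9 = (9 + 10)/90 = 19/90 per week.
Remaining 9/10 at 19/90 per week takes 81/19 weeks.

81/19 weeks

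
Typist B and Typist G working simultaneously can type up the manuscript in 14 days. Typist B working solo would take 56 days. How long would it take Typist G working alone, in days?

Combined rate is 1/14 per day.
Known contribution: 1/56 per day.
So Typist G's rate is 1/14 − 1/56 = 3/56, meaning 56/3 days alone.

56/3 days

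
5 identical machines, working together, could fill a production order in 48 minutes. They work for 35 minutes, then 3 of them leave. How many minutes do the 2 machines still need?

65/2 minutes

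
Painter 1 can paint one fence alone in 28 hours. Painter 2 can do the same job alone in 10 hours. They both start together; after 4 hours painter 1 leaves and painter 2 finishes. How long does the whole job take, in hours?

In the first 4 hours the combined rate is 19/140, so 19/35 of the job is done, leaving 16/35.
After painter 1 leaves the rate is 1/10 per hour; the remaining 16/35 takes 32/7 hours.
Total = 4 + 32/7 = 60/7 hours.

60/7 hours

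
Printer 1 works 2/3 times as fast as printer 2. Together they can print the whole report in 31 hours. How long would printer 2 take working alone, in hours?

Let printer 2's rate be r; then printer 1's rate is (2/3)r, so together (2/3 + 1)r = (5/3)r = 1/31.
Thus r = 3/155 per hour.
Printer 2 alone: 155/3 hours; printer 1 alone: 155/2 hours.

155/3 hours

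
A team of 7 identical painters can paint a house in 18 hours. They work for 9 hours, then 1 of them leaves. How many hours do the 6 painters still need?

21/2 hours

One painter does 1/126 of the job per hour.
After 9 hours with 7 painters, 1/2 is done (1/2 left).
With 6 painters the rate is 6/126 = 1/21, so the rest takes 1/2 ÷ 1/21 = 21/2 hours.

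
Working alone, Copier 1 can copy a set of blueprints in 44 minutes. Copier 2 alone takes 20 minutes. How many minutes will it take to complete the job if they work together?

55/4 minutes

With two workers the combined time is the product over the sum: 44·20/(44+20) = 880/64 = 55/4 minutes.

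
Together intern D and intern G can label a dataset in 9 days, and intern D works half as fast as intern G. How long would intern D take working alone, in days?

Let intern G's rate be r; then intern D's rate is (1/2)r, so together (1/2 + 1)r = (3/2)r = 1/9.
Thus r = 2/27 per day.
Intern G alone: 27/2 days; intern D alone: 27 days.

27 days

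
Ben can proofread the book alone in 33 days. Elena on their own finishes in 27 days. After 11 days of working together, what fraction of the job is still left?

7/27

Combined rate: 1/33 + 1/27 = (9 + 11)/297 = 20/297 per day.
In 11 days they complete 11·20/297 = 20/27 of the job.
So 7/27 remains.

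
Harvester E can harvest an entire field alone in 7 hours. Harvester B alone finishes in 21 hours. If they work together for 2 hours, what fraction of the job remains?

13/21

Combined rate: 1/7 + 1/21 = (3 + 1)/21 = 4/21 per hour.
In 2 hours they complete 2·4/21 = 8/21 of the job.
So 13/21 remains.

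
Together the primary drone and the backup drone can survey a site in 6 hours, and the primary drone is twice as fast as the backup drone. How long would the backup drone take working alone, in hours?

18 hours

Let the backup drone's rate be r; then the primary drone's rate is 2r, so together (2 + 1)r = 3r = 1/6.
Thus r = 1/18 per hour.
The backup drone alone: 18 hours; the primary drone alone: 9 hours.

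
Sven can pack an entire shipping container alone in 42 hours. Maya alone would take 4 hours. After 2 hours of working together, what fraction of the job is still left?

19/42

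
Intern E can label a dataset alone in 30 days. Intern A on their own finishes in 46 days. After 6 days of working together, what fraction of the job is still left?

Combined rate: 1/30 + 1/46 = (23 + 15)/690 = 38/690 = 19/345 per day.
In 6 days they complete 6·19/345 = 38/115 of the job.
So 77/115 remains.

77/115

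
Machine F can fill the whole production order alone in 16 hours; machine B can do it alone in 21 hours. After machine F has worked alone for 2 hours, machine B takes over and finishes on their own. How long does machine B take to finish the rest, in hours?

147/8 hours

In 2 hours machine F does 2/16 = 1/8 of the job, leaving 7/8.
Machine B works at 1/21 per hour, so finishing takes 7/8 ÷ 1/21 = 147/8 hours.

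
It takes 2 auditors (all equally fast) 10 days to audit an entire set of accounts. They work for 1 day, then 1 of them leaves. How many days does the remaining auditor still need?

One auditor does 1/20 of the job per day.
After 1 day with 2 auditors, 1/10 is done (9/10 left).
With 1 auditor the rate is 1/20, so the rest takes 9/10 ÷ 1/20 = 18 days.

18 days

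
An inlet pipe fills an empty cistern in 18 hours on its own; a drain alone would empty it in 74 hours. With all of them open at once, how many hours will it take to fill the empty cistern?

Net rate = 1/18 − 1/74 = (37 − 9)/666 = 28/666 = 14/333 per hour.
Filling time = 1 ÷ (14/333) = 333/14 hours.

333/14 hours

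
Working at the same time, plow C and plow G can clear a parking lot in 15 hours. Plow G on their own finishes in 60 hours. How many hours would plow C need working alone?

20 hours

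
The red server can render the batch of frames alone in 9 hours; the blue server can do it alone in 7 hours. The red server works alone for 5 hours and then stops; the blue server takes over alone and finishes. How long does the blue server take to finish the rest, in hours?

28/9 hours

In 5 hours the red server does 5/9 of the job, leaving 4/9.
The blue server works at 1/7 per hour, so finishing takes 4/9 ÷ 1/7 = 28/9 hours.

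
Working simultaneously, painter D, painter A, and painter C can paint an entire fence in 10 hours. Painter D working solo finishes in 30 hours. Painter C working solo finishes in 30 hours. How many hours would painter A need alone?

Combined rate is 1/10 per hour.
Known contribution: 1/30 + 1/30 = (1 + 1)/30 = 2/30 = 1/15 per hour.
So painter A's rate is 1/10 − 1/15 = 1/30, meaning 30 hours alone.

30 hours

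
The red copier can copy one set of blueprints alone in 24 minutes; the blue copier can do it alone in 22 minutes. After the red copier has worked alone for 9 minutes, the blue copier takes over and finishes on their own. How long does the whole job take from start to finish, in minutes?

In 9 minutes the red copier does 9/24 = 3/8 of the job, leaving 5/8.
The blue copier works at 1/22 per minute, so finishing takes 5/8 ÷ 1/22 = 55/4 minutes.
Total time = 9 + 55/4 = 91/4 minutes.

91/4 minutes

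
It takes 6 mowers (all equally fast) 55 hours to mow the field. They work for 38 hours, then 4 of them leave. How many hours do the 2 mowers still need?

51 hours

One mower does 1/330 of the job per hour.
After 38 hours with 6 mowers, 38/55 is done (17/55 left).
With 2 mowers the rate is 2/330 = 1/165, so the rest takes 17/55 ÷ 1/165 = 51 hours.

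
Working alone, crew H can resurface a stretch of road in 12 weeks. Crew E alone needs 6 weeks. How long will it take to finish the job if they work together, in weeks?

4 weeks

Combined rate: 1/12 + 1/6 = (1 + 2)/12 = 3/12 = 1/4 per week.
Time = 1 ÷ (1/4) = 4 weeks.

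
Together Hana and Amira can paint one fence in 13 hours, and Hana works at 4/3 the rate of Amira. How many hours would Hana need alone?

91/4 hours

Let Amira's rate be r; then Hana's rate is (4/3)r, so together (4/3 + 1)r = (7/3)r = 1/13.
Thus r = 3/91 per hour.
Amira alone: 91/3 hours; Hana alone: 91/4 hours.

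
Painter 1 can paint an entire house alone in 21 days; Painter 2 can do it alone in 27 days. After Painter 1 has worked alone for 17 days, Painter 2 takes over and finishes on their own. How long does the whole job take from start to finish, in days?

155/7 days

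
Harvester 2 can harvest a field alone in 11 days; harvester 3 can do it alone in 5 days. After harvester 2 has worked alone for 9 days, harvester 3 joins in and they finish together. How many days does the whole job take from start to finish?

77/8 days

In 9 days harvester 2 does 9/11 of the job, leaving 2/11.
Harvester 2 and harvester 3 together work at 16/55 per day, so finishing takes 2/11 ÷ 16/55 = 5/8 days.
Total time = 9 + 5/8 = 77/8 days.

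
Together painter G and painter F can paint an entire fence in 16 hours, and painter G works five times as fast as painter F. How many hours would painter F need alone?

Let painter F's rate be r; then painter G's rate is 5r, so together (5 + 1)r = 6r = 1/16.
Thus r = 1/96 per hour.
Painter F alone: 96 hours; painter G alone: 96/5 hours.

96 hours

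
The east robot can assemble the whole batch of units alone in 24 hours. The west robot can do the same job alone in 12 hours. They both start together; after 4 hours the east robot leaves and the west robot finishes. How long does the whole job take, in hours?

In the first 4 hours the combined rate is 1/8, so 1/2 of the job is done, leaving 1/2.
After the east robot leaves the rate is 1/12 per hour; the remaining 1/2 takes 6 hours.
Total = 4 + 6 = 10 hours.

10 hours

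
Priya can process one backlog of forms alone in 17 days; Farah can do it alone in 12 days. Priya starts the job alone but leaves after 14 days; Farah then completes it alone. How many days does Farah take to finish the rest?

In 14 days Priya does 14/17 of the job, leaving 3/17.
Farah works at 1/12 per day, so finishing takes 3/17 ÷ 1/12 = 36/17 days.

36/17 days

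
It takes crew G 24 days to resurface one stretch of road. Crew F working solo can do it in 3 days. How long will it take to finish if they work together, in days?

8/3 days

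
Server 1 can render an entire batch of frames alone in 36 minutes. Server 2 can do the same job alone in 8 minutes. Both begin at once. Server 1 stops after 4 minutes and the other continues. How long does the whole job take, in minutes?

64/9 minutes

In the first 4 minutes the combined rate is 11/72, so 11/18 of the job is done, leaving 7/18.
After Server 1 leaves the rate is 1/8 per minute; the remaining 7/18 takes 28/9 minutes.
Total = 4 + 28/9 = 64/9 minutes.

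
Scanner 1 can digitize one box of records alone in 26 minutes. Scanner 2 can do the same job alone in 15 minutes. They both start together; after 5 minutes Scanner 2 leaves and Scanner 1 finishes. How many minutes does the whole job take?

52/3 minutes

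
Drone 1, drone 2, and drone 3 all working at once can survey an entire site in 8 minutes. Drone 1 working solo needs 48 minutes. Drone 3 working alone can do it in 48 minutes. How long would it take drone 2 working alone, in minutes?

12 minutes

Combined rate is 1/8 per minute.
Known contribution: 1/48 + 1/48 = (1 + 1)/48 = 2/48 = 1/24 per minute.
So drone 2's rate is 1/8 − 1/24 = 1/12, meaning 12 minutes alone.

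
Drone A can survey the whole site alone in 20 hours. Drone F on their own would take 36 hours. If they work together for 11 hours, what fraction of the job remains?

Combined rate: 1/20 + 1/36 = (9 + 5)/180 = 14/180 = 7/90 per hour.
In 11 hours they complete 11·7/90 = 77/90 of the job.
So 13/90 remains.

13/90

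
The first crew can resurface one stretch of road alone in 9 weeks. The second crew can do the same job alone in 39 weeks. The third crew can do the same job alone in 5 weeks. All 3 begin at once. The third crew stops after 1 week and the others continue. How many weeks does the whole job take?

In the first 1 week the combined rate is 197/585, so 197/585 of the job is done, leaving 388/585.
After the third crew leaves the rate is 16/117 per week; the remaining 388/585 takes 97/20 weeks.
Total = 1 + 97/20 = 117/20 weeks.

117/20 weeks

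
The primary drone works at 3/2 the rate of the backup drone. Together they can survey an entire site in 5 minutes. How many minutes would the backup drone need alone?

Let the backup drone's rate be r; then the primary drone's rate is (3/2)r, so together (3/2 + 1)r = (5/2)r = 1/5.
Thus r = 2/25 per minute.
The backup drone alone: 25/2 minutes; the primary drone alone: 25/3 minutes.

25/2 minutes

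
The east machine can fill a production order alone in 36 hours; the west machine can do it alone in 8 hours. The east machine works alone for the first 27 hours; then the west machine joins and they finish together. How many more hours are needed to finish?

In 27 hours the east machine does 27/36 = 3/4 of the job, leaving 1/4.
The east machine and the west machine together work at 11/72 per hour, so finishing takes 1/4 ÷ 11/72 = 18/11 hours.

18/11 hours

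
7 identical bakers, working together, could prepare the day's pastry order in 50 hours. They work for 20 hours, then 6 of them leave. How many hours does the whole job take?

230 hours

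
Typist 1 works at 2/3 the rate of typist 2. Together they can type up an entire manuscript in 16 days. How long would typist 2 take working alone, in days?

80/3 days

Let typist 2's rate be r; then typist 1's rate is (2/3)r, so together (2/3 + 1)r = (5/3)r = 1/16.
Thus r = 3/80 per day.
Typist 2 alone: 80/3 days; typist 1 alone: 40 days.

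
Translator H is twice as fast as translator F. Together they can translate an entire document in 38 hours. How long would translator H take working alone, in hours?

57 hours

Let translator F's rate be r; then translator H's rate is 2r, so together (2 + 1)r = 3r = 1/38.
Thus r = 1/114 per hour.
Translator F alone: 114 hours; translator H alone: 57 hours.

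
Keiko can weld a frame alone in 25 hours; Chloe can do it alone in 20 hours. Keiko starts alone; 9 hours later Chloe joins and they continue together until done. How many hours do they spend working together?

64/9 hours

In 9 hours Keiko does 9/25 of the job, leaving 16/25.
Keiko and Chloe together work at 9/100 per hour, so finishing takes 16/25 ÷ 9/100 = 64/9 hours.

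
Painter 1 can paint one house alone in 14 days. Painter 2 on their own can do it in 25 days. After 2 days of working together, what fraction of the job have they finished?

39/175

Combined rate: 1/14 + 1/25 = (25 + 14)/350 = 39/350 per day.
In 2 days they complete 2·39/350 = 39/175 of the job.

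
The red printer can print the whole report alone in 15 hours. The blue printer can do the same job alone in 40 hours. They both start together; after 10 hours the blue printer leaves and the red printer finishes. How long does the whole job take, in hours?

45/4 hours

In the first 10 hours the combined rate is 11/120, so 11/12 of the job is done, leaving 1/12.
After the blue printer leaves the rate is 1/15 per hour; the remaining 1/12 takes 5/4 hours.
Total = 10 + 5/4 = 45/4 hours.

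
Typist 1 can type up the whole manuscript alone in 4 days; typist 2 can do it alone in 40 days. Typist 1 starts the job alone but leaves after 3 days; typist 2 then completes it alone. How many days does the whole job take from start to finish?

13 days

In 3 days typist 1 does 3/4 of the job, leaving 1/4.
Typist 2 works at 1/40 per day, so finishing takes 1/4 ÷ 1/40 = 10 days.
Total time = 3 + 10 = 13 days.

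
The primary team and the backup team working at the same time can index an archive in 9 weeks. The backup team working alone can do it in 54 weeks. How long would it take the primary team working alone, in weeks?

Combined rate is 1/9 per week.
Known contribution: 1/54 per week.
So the primary team's rate is 1/9 − 1/54 = 5/54, meaning 54/5 weeks alone.

54/5 weeks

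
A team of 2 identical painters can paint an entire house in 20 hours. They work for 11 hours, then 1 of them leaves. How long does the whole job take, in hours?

29 hours

One painter does 1/40 of the job per hour.
After 11 hours with 2 painters, 11/20 is done (9/20 left).
With 1 painter the rate is 1/40, so the rest takes 9/20 ÷ 1/40 = 18 hours.
Total = 11 + 18 = 29 hours.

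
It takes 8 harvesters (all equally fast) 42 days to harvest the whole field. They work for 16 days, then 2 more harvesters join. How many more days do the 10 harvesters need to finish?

One harvester does 1/336 of the job per day.
After 16 days with 8 harvesters, 8/21 is done (13/21 left).
With 10 harvesters the rate is 10/336 = 5/168, so the rest takes 13/21 ÷ 5/168 = 104/5 days.

104/5 days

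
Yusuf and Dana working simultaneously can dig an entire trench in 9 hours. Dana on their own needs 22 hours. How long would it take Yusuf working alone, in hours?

198/13 hours

Combined rate is 1/9 per hour.
Known contribution: 1/22 per hour.
So Yusuf's rate is 1/9 − 1/22 = 13/198, meaning 198/13 hours alone.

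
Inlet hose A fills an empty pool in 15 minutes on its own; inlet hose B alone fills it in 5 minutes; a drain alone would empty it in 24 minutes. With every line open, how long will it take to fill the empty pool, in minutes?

Net rate = 1/15 + 1/5 − 1/24 = (8 + 24 − 5)/120 = 27/120 = 9/40 per minute.
Filling time = 1 ÷ (9/40) = 40/9 minutes.

40/9 minutes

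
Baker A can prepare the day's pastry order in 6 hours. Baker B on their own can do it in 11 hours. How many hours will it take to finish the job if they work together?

66/17 hours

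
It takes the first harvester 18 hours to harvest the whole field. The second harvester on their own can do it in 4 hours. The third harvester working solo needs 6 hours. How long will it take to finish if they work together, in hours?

36/17 hours

Combined rate: 1/18 + 1/4 + 1/6 = (2 + 9 + 6)/36 = 17/36 per hour.
Time = 1 ÷ (17/36) = 36/17 hours.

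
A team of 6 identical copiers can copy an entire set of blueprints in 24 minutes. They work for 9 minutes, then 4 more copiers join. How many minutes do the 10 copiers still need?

9 minutes

One copier does 1/144 of the job per minute.
After 9 minutes with 6 copiers, 3/8 is done (5/8 left).
With 10 copiers the rate is 10/144 = 5/72, so the rest takes 5/8 ÷ 5/72 = 9 minutes.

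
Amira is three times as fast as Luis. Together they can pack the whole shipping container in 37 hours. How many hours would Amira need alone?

148/3 hours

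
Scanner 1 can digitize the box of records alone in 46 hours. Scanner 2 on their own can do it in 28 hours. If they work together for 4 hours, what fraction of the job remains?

124/161

Combined rate: 1/46 + 1/28 = (14 + 23)/644 = 37/644 per hour.
In 4 hours they complete 4·37/644 = 37/161 of the job.
So 124/161 remains.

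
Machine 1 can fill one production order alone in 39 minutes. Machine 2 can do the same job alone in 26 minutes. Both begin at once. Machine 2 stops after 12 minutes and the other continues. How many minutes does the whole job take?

21 minutes

In the first 12 minutes the combined rate is 5/78, so 10/13 of the job is done, leaving 3/13.
After machine 2 leaves the rate is 1/39 per minute; the remaining 3/13 takes 9 minutes.
Total = 12 + 9 = 21 minutes.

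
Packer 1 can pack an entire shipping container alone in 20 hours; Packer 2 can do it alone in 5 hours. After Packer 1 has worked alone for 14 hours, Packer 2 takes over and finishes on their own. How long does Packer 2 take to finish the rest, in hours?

3/2 hours

In 14 hours Packer 1 does 14/20 = 7/10 of the job, leaving 3/10.
Packer 2 works at 1/5 per hour, so finishing takes 3/10 ÷ 1/5 = 3/2 hours.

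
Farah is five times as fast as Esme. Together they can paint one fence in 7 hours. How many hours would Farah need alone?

42/5 hours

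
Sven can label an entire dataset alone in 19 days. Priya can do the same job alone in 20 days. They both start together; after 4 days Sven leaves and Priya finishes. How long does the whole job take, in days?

300/19 days

In the first 4 days the combined rate is 39/380, so 39/95 of the job is done, leaving 56/95.
After Sven leaves the rate is 1/20 per day; the remaining 56/95 takes 224/19 days.
Total = 4 + 224/19 = 300/19 days.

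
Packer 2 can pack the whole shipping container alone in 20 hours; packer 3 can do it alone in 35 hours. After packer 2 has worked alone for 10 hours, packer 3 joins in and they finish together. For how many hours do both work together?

70/11 hours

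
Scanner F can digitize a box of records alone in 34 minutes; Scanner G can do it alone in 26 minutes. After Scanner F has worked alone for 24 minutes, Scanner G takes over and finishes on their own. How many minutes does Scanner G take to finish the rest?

130/17 minutes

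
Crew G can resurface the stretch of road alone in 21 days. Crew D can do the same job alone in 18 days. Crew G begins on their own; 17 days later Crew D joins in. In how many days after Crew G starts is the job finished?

In the first 17 days Crew G alone does 17/21 of the job, leaving 4/21.
Once everyone is working, combined rate: 1/21 + 1/18 = (6 + 7)/126 = 13/126 per day.
Remaining 4/21 at 13/126 per day takes 24/13 days.
Total from the start = 17 + 24/13 = 245/13 days.

245/13 days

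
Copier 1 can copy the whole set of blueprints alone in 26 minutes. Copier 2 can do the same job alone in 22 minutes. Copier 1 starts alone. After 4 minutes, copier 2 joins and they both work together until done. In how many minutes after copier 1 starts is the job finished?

169/12 minutes

In the first 4 minutes copier 1 alone does 4/26 = 2/13 of the job, leaving 11/13.
Once everyone is working, combined rate: 1/26 + 1/22 = (11 + 13)/286 = 24/286 = 12/143 per minute.
Remaining 11/13 at 12/143 per minute takes 121/12 minutes.
Total from the start = 4 + 121/12 = 169/12 minutes.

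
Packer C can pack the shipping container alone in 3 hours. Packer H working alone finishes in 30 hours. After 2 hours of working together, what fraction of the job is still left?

4/15

Combined rate: 1/3 + 1/30 = (10 + 1)/30 = 11/30 per hour.
In 2 hours they complete 2·11/30 = 11/15 of the job.
So 4/15 remains.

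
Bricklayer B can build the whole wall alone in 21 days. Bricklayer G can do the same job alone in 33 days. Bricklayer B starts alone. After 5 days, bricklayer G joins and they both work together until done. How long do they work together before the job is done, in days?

88/9 days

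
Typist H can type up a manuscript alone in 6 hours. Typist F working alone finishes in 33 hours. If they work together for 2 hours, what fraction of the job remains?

Combined rate: 1/6 + 1/33 = (11 + 2)/66 = 13/66 per hour.
In 2 hours they complete 2·13/66 = 13/33 of the job.
So 20/33 remains.

20/33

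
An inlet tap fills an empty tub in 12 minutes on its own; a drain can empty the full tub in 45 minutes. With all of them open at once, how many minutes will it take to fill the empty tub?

Net rate = 1/12 − 1/45 = (15 − 4)/180 = 11/180 per minute.
Filling time = 1 ÷ (11/180) = 180/11 minutes.

180/11 minutes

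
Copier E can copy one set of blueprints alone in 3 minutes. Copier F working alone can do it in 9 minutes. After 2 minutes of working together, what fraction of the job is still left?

1/9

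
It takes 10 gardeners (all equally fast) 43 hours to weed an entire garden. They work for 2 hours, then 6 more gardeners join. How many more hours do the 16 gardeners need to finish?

One gardener does 1/430 of the job per hour.
After 2 hours with 10 gardeners, 2/43 is done (41/43 left).
With 16 gardeners the rate is 16/430 = 8/215, so the rest takes 41/43 ÷ 8/215 = 205/8 hours.

205/8 hours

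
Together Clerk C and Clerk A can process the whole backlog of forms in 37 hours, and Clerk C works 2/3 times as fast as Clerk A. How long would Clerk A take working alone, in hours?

185/3 hours

Let Clerk A's rate be r; then Clerk C's rate is (2/3)r, so together (2/3 + 1)r = (5/3)r = 1/37.
Thus r = 3/185 per hour.
Clerk A alone: 185/3 hours; Clerk C alone: 185/2 hours.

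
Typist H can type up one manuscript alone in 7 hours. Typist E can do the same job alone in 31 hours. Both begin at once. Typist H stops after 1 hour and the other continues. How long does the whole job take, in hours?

In the first 1 hour the combined rate is 38/217, so 38/217 of the job is done, leaving 179/217.
After Typist H leaves the rate is 1/31 per hour; the remaining 179/217 takes 179/7 hours.
Total = 1 + 179/7 = 186/7 hours.

186/7 hours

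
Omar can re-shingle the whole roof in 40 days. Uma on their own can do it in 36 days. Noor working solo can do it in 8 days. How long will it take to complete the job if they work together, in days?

45/8 days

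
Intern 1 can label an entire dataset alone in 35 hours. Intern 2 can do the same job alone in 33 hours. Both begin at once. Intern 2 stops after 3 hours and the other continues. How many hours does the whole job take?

350/11 hours

In the first 3 hours the combined rate is 68/1155, so 68/385 of the job is done, leaving 317/385.
After intern 2 leaves the rate is 1/35 per hour; the remaining 317/385 takes 317/11 hours.
Total = 3 + 317/11 = 350/11 hours.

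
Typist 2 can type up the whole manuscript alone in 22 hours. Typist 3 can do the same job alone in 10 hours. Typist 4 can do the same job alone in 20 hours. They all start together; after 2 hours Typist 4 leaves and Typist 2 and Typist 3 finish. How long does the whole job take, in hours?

99/16 hours

In the first 2 hours the combined rate is 43/220, so 43/110 of the job is done, leaving 67/110.
After Typist 4 leaves the rate is 8/55 per hour; the remaining 67/110 takes 67/16 hours.
Total = 2 + 67/16 = 99/16 hours.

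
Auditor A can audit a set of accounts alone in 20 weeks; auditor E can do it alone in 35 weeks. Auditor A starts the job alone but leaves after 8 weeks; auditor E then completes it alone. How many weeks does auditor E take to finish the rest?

21 weeks

In 8 weeks auditor A does 8/20 = 2/5 of the job, leaving 3/5.
Auditor E works at 1/35 per week, so finishing takes 3/5 ÷ 1/35 = 21 weeks.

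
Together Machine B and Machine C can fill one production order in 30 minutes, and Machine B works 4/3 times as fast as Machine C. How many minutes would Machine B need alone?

105/2 minutes

Let Machine C's rate be r; then Machine B's rate is (4/3)r, so together (4/3 + 1)r = (7/3)r = 1/30.
Thus r = 1/70 per minute.
Machine C alone: 70 minutes; Machine B alone: 105/2 minutes.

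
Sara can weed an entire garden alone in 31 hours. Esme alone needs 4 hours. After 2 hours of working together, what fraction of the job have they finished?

35/62

Combined rate: 1/31 + 1/4 = (4 + 31)/124 = 35/124 per hour.
In 2 hours they complete 2·35/124 = 35/62 of the job.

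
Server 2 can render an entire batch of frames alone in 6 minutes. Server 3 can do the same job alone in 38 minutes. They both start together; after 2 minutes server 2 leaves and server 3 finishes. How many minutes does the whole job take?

76/3 minutes

In the first 2 minutes the combined rate is 11/57, so 22/57 of the job is done, leaving 35/57.
After server 2 leaves the rate is 1/38 per minute; the remaining 35/57 takes 70/3 minutes.
Total = 2 + 70/3 = 76/3 minutes.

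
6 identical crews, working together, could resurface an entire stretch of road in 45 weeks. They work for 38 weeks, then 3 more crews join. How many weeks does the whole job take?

128/3 weeks

One crew does 1/270 of the job per week.
After 38 weeks with 6 crews, 38/45 is done (7/45 left).
With 9 crews the rate is 9/270 = 1/30, so the rest takes 7/45 ÷ 1/30 = 14/3 weeks.
Total = 38 + 14/3 = 128/3 weeks.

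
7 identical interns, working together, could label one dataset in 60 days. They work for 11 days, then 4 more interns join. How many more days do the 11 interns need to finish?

343/11 days

One intern does 1/420 of the job per day.
After 11 days with 7 interns, 11/60 is done (49/60 left).
With 11 interns the rate is 11/420, so the rest takes 49/60 ÷ 11/420 = 343/11 days.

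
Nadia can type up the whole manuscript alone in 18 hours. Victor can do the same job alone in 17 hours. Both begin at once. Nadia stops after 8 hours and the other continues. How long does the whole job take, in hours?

85/9 hours

In the first 8 hours the combined rate is 35/306, so 140/153 of the job is done, leaving 13/153.
After Nadia leaves the rate is 1/17 per hour; the remaining 13/153 takes 13/9 hours.
Total = 8 + 13/9 = 85/9 hours.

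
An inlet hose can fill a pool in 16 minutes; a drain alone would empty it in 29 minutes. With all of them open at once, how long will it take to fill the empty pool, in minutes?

Net rate = 1/16 − 1/29 = (29 − 16)/464 = 13/464 per minute.
Filling time = 1 ÷ (13/464) = 464/13 minutes.

464/13 minutes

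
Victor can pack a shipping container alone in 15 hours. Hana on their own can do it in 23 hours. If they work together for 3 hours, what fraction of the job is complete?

Combined rate: 1/15 + 1/23 = (23 + 15)/345 = 38/345 per hour.
In 3 hours they complete 3·38/345 = 38/115 of the job.

38/115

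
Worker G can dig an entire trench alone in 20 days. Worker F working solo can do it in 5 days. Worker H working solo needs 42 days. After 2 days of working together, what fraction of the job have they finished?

Combined rate: 1/20 + 1/5 + 1/42 = (21 + 84 + 10)/420 = 115/420 = 23/84 per day.
In 2 days they complete 2·23/84 = 23/42 of the job.

23/42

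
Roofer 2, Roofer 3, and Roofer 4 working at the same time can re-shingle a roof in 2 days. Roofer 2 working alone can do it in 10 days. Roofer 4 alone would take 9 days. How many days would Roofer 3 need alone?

Combined rate is 1/2 per day.
Known contribution: 1/10 + 1/9 = (9 + 10)/90 = 19/90 per day.
So Roofer 3's rate is 1/2 − 19/90 = 13/45, meaning 45/13 days alone.

45/13 days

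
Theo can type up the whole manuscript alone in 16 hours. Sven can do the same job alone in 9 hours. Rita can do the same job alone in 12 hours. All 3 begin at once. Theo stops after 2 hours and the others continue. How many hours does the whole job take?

In the first 2 hours the combined rate is 37/144, so 37/72 of the job is done, leaving 35/72.
After Theo leaves the rate is 7/36 per hour; the remaining 35/72 takes 5/2 hours.
Total = 2 + 5/2 = 9/2 hours.

9/2 hours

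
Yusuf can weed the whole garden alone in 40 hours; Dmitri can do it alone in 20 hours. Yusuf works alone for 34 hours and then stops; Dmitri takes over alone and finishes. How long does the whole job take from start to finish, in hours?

37 hours

In 34 hours Yusuf does 34/40 = 17/20 of the job, leaving 3/20.
Dmitri works at 1/20 per hour, so finishing takes 3/20 ÷ 1/20 = 3 hours.
Total time = 34 + 3 = 37 hours.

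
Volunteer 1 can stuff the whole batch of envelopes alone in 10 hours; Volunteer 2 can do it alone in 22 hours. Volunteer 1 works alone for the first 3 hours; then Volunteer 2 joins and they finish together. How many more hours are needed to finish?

In 3 hours Volunteer 1 does 3/10 of the job, leaving 7/10.
Volunteer 1 and Volunteer 2 together work at 8/55 per hour, so finishing takes 7/10 ÷ 8/55 = 77/16 hours.

77/16 hours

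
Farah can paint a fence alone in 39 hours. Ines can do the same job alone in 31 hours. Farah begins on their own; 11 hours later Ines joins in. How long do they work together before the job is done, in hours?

In the first 11 hours Farah alone does 11/39 of the job, leaving 28/39.
Once everyone is working, combined rate: 1/39 + 1/31 = (31 + 39)/1209 = 70/1209 per hour.
Remaining 28/39 at 70/1209 per hour takes 62/5 hours.

62/5 hours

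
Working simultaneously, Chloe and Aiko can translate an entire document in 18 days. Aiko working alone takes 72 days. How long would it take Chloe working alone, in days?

24 days

Combined rate is 1/18 per day.
Known contribution: 1/72 per day.
So Chloe's rate is 1/18 − 1/72 = 1/24, meaning 24 days alone.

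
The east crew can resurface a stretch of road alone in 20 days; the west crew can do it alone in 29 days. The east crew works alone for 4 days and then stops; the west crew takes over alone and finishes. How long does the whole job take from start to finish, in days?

In 4 days the east crew does 4/20 = 1/5 of the job, leaving 4/5.
The west crew works at 1/29 per day, so finishing takes 4/5 ÷ 1/29 = 116/5 days.
Total time = 4 + 116/5 = 136/5 days.

136/5 days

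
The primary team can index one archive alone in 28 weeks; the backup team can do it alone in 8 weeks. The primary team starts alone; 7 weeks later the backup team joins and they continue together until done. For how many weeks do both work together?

In 7 weeks the primary team does 7/28 = 1/4 of the job, leaving 3/4.
The primary team and the backup team together work at 9/56 per week, so finishing takes 3/4 ÷ 9/56 = 14/3 weeks.

14/3 weeks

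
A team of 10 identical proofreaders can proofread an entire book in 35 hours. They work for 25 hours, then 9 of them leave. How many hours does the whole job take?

125 hours

One proofreader does 1/350 of the job per hour.
After 25 hours with 10 proofreaders, 5/7 is done (2/7 left).
With 1 proofreader the rate is 1/350, so the rest takes 2/7 ÷ 1/350 = 100 hours.
Total = 25 + 100 = 125 hours.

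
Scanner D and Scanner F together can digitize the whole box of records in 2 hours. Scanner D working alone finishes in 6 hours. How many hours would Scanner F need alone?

3 hours

Combined rate is 1/2 per hour.
Known contribution: 1/6 per hour.
So Scanner F's rate is 1/2 − 1/6 = 1/3, meaning 3 hours alone.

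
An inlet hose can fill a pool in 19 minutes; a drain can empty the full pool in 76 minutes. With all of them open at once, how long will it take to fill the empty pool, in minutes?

Net rate = 1/19 − 1/76 = (4 − 1)/76 = 3/76 per minute.
Filling time = 1 ÷ (3/76) = 76/3 minutes.

76/3 minutes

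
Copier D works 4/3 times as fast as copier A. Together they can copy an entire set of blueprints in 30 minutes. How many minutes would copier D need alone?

Let copier A's rate be r; then copier D's rate is (4/3)r, so together (4/3 + 1)r = (7/3)r = 1/30.
Thus r = 1/70 per minute.
Copier A alone: 70 minutes; copier D alone: 105/2 minutes.

105/2 minutes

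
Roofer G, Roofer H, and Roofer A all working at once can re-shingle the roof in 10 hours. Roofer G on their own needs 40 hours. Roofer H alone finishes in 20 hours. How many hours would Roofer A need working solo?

Combined rate is 1/10 per hour.
Known contribution: 1/40 + 1/20 = (1 + 2)/40 = 3/40 per hour.
So Roofer A's rate is 1/10 − 3/40 = 1/40, meaning 40 hours alone.

40 hours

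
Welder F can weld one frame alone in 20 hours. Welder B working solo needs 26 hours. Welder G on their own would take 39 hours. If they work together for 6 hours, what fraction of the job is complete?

89/130

Combined rate: 1/20 + 1/26 + 1/39 = (39 + 30 + 20)/780 = 89/780 per hour.
In 6 hours they complete 6·89/780 = 89/130 of the job.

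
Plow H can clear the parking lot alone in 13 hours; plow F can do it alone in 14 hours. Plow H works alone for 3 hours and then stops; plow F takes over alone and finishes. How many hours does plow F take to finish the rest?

140/13 hours

In 3 hours plow H does 3/13 of the job, leaving 10/13.
Plow F works at 1/14 per hour, so finishing takes 10/13 ÷ 1/14 = 140/13 hours.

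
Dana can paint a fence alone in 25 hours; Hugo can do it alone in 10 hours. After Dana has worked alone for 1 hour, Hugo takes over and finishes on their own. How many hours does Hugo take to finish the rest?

48/5 hours

In 1 hour Dana does 1/25 of the job, leaving 24/25.
Hugo works at 1/10 per hour, so finishing takes 24/25 ÷ 1/10 = 48/5 hours.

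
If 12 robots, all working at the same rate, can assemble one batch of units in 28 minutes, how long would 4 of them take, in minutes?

Total work is 12·28 = 336 robot-minutes.
With 4 robots: 336/4 = 84 minutes.

84 minutes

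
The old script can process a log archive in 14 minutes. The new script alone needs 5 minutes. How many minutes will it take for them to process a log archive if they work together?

Combined rate: 1/14 + 1/5 = (5 + 14)/70 = 19/70 per minute.
Time = 1 ÷ (19/70) = 70/19 minutes.

70/19 minutes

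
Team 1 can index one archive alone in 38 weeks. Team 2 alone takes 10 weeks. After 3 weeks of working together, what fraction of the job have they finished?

Combined rate: 1/38 + 1/10 = (5 + 19)/190 = 24/190 = 12/95 per week.
In 3 weeks they complete 3·12/95 = 36/95 of the job.

36/95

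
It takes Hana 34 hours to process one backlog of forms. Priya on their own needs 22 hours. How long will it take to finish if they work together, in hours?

Combined rate: 1/34 + 1/22 = (11 + 17)/374 = 28/374 = 14/187 per hour.
Time = 1 ÷ (14/187) = 187/14 hours.

187/14 hours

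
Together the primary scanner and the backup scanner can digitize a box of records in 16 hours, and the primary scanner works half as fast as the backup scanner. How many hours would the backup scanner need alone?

Let the backup scanner's rate be r; then the primary scanner's rate is (1/2)r, so together (1/2 + 1)r = (3/2)r = 1/16.
Thus r = 1/24 per hour.
The backup scanner alone: 24 hours; the primary scanner alone: 48 hours.

24 hours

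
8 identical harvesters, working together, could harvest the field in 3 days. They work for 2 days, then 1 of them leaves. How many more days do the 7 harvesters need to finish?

One harvester does 1/24 of the job per day.
After 2 days with 8 harvesters, 2/3 is done (1/3 left).
With 7 harvesters the rate is 7/24, so the rest takes 1/3 ÷ 7/24 = 8/7 days.

8/7 days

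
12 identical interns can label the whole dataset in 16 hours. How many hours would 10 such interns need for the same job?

Total work is 12·16 = 192 intern-hours.
With 10 interns: 192/10 = 96/5 hours.

96/5 hours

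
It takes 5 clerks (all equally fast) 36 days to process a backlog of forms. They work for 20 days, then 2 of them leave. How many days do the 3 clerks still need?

80/3 days

One clerk does 1/180 of the job per day.
After 20 days with 5 clerks, 5/9 is done (4/9 left).
With 3 clerks the rate is 3/180 = 1/60, so the rest takes 4/9 ÷ 1/60 = 80/3 days.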